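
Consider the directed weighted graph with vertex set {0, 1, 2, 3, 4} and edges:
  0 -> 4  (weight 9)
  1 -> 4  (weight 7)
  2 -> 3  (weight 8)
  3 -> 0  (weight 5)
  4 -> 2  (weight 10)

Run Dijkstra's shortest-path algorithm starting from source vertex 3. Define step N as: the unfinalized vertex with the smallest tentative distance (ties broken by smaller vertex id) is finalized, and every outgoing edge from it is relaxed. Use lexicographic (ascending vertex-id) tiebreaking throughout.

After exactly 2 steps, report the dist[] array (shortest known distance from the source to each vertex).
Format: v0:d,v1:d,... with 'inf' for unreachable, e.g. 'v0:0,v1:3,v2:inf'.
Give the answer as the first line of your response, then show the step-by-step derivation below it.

v0:5,v1:inf,v2:inf,v3:0,v4:14

step 1: dist = v0:5,v1:inf,v2:inf,v3:0,v4:inf
step 2: dist = v0:5,v1:inf,v2:inf,v3:0,v4:14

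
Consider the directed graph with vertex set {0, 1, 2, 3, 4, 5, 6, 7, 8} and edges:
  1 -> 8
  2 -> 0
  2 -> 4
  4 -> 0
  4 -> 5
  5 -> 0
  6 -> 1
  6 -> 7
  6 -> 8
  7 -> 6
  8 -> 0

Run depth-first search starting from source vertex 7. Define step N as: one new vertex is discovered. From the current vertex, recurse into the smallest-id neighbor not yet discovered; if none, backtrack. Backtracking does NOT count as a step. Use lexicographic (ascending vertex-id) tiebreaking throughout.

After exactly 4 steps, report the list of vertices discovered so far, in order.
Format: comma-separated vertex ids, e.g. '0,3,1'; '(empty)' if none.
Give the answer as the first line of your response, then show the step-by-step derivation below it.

7,6,1,8

step 1: discover 7; path=7; order=7
step 2: discover 6; path=7>6; order=7,6
step 3: discover 1; path=7>6>1; order=7,6,1
step 4: discover 8; path=7>6>1>8; order=7,6,1,8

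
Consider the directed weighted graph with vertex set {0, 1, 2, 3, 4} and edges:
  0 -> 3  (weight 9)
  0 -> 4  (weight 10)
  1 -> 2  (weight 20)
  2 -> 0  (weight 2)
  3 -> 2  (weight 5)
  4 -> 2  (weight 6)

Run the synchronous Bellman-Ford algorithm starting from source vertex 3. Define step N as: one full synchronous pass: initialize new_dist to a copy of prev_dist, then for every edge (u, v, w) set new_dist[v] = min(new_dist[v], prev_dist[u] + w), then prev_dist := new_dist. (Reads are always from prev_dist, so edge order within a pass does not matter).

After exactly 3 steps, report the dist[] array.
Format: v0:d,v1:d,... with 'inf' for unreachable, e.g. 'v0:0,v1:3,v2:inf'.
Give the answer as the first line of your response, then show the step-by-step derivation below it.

v0:7,v1:inf,v2:5,v3:0,v4:17

step 1: dist = v0:inf,v1:inf,v2:5,v3:0,v4:inf
step 2: dist = v0:7,v1:inf,v2:5,v3:0,v4:inf
step 3: dist = v0:7,v1:inf,v2:5,v3:0,v4:17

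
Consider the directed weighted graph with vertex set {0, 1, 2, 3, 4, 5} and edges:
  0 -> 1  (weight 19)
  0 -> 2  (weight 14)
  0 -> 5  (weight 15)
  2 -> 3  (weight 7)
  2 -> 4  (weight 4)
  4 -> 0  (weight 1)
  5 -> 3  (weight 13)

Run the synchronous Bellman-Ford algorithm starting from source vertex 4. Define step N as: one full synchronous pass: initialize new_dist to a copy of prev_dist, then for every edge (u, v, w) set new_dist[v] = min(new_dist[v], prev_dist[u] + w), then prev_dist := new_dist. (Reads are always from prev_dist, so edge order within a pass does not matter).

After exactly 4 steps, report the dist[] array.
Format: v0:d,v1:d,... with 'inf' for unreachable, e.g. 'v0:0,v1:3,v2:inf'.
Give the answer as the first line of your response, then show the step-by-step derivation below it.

v0:1,v1:20,v2:15,v3:22,v4:0,v5:16

step 1: dist = v0:1,v1:inf,v2:inf,v3:inf,v4:0,v5:inf
step 2: dist = v0:1,v1:20,v2:15,v3:inf,v4:0,v5:16
step 3: dist = v0:1,v1:20,v2:15,v3:22,v4:0,v5:16
step 4: dist = v0:1,v1:20,v2:15,v3:22,v4:0,v5:16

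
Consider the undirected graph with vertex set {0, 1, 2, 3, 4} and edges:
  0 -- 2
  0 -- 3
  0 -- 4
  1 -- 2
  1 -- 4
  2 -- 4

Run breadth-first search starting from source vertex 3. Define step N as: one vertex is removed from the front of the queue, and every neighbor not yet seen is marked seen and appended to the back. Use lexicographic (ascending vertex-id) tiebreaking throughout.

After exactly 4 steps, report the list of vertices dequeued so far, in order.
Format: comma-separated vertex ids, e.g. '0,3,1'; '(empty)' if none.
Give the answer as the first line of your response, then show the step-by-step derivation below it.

3,0,2,4

step 1: dequeue 3; queue=[0]; order=3
step 2: dequeue 0; queue=[2,4]; order=3,0
step 3: dequeue 2; queue=[4,1]; order=3,0,2
step 4: dequeue 4; queue=[1]; order=3,0,2,4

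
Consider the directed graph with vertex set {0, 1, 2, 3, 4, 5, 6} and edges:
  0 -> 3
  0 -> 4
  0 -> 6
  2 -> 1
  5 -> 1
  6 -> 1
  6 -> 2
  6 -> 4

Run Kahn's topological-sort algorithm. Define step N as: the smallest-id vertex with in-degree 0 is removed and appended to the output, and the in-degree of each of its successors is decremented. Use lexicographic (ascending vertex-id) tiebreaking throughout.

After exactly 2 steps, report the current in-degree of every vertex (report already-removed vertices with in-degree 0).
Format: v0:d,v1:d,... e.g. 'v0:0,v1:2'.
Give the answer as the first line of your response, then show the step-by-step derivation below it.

v0:0,v1:3,v2:1,v3:0,v4:1,v5:0,v6:0

step 1: output 0; order=[0]; indeg=(0,3,1,0,1,0,0)
step 2: output 3; order=[0,3]; indeg=(0,3,1,0,1,0,0)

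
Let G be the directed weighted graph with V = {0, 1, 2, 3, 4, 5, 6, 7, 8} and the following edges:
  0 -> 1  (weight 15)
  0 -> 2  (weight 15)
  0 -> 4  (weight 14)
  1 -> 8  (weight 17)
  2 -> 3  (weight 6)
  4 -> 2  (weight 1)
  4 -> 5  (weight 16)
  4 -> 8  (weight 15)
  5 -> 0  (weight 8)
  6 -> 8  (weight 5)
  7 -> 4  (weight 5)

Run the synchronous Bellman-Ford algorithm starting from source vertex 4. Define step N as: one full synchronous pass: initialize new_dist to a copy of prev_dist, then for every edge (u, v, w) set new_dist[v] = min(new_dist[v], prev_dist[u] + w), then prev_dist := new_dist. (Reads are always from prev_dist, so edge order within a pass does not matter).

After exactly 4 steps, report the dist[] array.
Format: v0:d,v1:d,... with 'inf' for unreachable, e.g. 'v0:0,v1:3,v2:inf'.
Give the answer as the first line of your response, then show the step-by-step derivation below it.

v0:24,v1:39,v2:1,v3:7,v4:0,v5:16,v6:inf,v7:inf,v8:15

step 1: dist = v0:inf,v1:inf,v2:1,v3:inf,v4:0,v5:16,v6:inf,v7:inf,v8:15
step 2: dist = v0:24,v1:inf,v2:1,v3:7,v4:0,v5:16,v6:inf,v7:inf,v8:15
step 3: dist = v0:24,v1:39,v2:1,v3:7,v4:0,v5:16,v6:inf,v7:inf,v8:15
step 4: dist = v0:24,v1:39,v2:1,v3:7,v4:0,v5:16,v6:inf,v7:inf,v8:15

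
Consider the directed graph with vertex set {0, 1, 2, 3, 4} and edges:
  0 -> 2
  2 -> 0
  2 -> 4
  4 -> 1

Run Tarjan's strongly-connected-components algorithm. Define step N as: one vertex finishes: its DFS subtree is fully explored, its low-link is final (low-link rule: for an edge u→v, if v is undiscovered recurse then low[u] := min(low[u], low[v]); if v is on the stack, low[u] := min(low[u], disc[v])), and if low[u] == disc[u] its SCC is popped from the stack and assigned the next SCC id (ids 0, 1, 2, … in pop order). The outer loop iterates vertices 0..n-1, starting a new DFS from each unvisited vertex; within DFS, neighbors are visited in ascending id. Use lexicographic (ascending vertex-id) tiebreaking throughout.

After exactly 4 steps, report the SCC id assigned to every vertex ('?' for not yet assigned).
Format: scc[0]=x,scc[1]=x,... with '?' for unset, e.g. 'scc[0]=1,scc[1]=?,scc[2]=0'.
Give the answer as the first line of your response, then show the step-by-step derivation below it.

scc[0]=2,scc[1]=0,scc[2]=2,scc[3]=?,scc[4]=1

step 1: low=(low[0]=0,low[1]=3,low[2]=0,low[3]=?,low[4]=2); scc=(scc[0]=?,scc[1]=0,scc[2]=?,scc[3]=?,scc[4]=?)
step 2: low=(low[0]=0,low[1]=3,low[2]=0,low[3]=?,low[4]=2); scc=(scc[0]=?,scc[1]=0,scc[2]=?,scc[3]=?,scc[4]=1)
step 3: low=(low[0]=0,low[1]=3,low[2]=0,low[3]=?,low[4]=2); scc=(scc[0]=?,scc[1]=0,scc[2]=?,scc[3]=?,scc[4]=1)
step 4: low=(low[0]=0,low[1]=3,low[2]=0,low[3]=?,low[4]=2); scc=(scc[0]=2,scc[1]=0,scc[2]=2,scc[3]=?,scc[4]=1)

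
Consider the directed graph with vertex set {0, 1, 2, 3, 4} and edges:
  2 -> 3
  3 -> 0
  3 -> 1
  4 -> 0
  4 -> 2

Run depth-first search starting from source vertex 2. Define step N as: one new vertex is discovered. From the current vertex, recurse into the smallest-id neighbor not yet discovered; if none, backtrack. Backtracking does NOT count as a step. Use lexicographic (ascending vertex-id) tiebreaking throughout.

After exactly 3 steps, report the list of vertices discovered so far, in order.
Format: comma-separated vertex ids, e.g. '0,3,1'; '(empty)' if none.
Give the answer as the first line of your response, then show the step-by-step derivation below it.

2,3,0

step 1: discover 2; path=2; order=2
step 2: discover 3; path=2>3; order=2,3
step 3: discover 0; path=2>3>0; order=2,3,0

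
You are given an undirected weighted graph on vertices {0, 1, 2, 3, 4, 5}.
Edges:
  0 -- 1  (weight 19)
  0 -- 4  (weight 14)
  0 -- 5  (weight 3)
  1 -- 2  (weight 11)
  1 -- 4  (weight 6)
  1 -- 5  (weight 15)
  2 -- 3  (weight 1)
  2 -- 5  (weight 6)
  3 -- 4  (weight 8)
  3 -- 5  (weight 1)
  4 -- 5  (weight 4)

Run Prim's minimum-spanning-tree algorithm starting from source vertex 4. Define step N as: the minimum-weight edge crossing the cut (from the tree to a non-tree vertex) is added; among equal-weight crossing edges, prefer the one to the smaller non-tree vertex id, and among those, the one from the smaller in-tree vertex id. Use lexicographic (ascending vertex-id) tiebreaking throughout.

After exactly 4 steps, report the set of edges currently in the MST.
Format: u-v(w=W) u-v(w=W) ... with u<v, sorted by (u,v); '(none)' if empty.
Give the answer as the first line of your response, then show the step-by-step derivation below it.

0-5(w=3) 2-3(w=1) 3-5(w=1) 4-5(w=4)

step 1: add edge 4-5 (w=4); MST = {4-5(w=4)}
step 2: add edge 3-5 (w=1); MST = {3-5(w=1) 4-5(w=4)}
step 3: add edge 2-3 (w=1); MST = {2-3(w=1) 3-5(w=1) 4-5(w=4)}
step 4: add edge 0-5 (w=3); MST = {0-5(w=3) 2-3(w=1) 3-5(w=1) 4-5(w=4)}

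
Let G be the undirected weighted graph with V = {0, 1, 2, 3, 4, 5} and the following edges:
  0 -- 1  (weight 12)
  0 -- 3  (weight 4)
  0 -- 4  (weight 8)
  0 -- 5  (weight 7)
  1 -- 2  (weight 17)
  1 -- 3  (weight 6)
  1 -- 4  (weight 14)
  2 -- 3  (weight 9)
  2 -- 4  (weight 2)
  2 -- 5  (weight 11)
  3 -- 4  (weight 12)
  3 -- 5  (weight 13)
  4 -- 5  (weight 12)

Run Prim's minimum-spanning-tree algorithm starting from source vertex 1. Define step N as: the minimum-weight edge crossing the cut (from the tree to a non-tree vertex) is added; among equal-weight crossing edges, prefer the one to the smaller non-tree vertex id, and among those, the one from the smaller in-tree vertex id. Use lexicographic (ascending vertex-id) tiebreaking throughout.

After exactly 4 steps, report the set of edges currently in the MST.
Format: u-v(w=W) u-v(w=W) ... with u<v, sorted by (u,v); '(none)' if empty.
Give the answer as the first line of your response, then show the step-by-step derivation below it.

0-3(w=4) 0-4(w=8) 0-5(w=7) 1-3(w=6)

step 1: add edge 1-3 (w=6); MST = {1-3(w=6)}
step 2: add edge 0-3 (w=4); MST = {0-3(w=4) 1-3(w=6)}
step 3: add edge 0-5 (w=7); MST = {0-3(w=4) 0-5(w=7) 1-3(w=6)}
step 4: add edge 0-4 (w=8); MST = {0-3(w=4) 0-4(w=8) 0-5(w=7) 1-3(w=6)}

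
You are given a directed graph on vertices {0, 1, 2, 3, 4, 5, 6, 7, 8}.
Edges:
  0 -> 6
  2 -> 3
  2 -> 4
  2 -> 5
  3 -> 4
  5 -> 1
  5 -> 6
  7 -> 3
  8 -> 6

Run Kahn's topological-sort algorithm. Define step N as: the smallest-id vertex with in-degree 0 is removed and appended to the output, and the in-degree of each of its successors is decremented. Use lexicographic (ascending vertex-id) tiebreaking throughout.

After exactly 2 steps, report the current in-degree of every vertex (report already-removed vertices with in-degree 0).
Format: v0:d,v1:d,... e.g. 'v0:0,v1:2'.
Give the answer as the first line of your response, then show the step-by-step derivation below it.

v0:0,v1:1,v2:0,v3:1,v4:1,v5:0,v6:2,v7:0,v8:0

step 1: output 0; order=[0]; indeg=(0,1,0,2,2,1,2,0,0)
step 2: output 2; order=[0,2]; indeg=(0,1,0,1,1,0,2,0,0)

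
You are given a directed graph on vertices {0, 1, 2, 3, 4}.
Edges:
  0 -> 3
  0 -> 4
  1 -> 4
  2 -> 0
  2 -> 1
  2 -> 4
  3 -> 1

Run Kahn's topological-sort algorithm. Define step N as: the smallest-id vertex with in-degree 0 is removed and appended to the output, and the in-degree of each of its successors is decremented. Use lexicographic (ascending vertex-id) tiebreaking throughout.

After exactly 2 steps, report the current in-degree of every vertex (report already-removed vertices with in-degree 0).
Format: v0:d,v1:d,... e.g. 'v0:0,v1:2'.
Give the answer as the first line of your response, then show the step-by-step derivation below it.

v0:0,v1:1,v2:0,v3:0,v4:1

step 1: output 2; order=[2]; indeg=(0,1,0,1,2)
step 2: output 0; order=[2,0]; indeg=(0,1,0,0,1)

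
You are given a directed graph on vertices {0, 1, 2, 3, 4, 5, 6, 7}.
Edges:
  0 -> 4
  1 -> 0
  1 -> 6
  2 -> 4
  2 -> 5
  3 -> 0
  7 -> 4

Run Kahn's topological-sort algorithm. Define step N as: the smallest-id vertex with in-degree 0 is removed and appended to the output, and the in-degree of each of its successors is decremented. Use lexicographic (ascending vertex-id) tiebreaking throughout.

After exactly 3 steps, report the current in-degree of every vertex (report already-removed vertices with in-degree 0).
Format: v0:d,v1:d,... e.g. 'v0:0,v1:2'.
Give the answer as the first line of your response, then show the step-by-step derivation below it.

v0:0,v1:0,v2:0,v3:0,v4:2,v5:0,v6:0,v7:0

step 1: output 1; order=[1]; indeg=(1,0,0,0,3,1,0,0)
step 2: output 2; order=[1,2]; indeg=(1,0,0,0,2,0,0,0)
step 3: output 3; order=[1,2,3]; indeg=(0,0,0,0,2,0,0,0)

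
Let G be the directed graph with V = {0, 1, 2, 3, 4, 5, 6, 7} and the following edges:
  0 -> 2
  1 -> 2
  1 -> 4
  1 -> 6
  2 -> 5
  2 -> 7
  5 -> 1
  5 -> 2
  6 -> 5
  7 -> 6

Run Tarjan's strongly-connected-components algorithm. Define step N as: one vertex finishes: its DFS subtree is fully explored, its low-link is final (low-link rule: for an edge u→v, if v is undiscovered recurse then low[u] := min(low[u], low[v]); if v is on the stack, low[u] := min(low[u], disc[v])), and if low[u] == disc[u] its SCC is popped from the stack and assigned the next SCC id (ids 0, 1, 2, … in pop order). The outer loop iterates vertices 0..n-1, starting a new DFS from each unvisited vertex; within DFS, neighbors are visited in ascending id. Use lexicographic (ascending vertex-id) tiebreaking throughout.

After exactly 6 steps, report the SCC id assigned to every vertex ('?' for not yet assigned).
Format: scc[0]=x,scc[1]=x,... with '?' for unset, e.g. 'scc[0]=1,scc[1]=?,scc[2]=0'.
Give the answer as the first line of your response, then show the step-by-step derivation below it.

scc[0]=?,scc[1]=1,scc[2]=1,scc[3]=?,scc[4]=0,scc[5]=1,scc[6]=1,scc[7]=1

step 1: low=(low[0]=0,low[1]=1,low[2]=1,low[3]=?,low[4]=4,low[5]=2,low[6]=?,low[7]=?); scc=(scc[0]=?,scc[1]=?,scc[2]=?,scc[3]=?,scc[4]=0,scc[5]=?,scc[6]=?,scc[7]=?)
step 2: low=(low[0]=0,low[1]=1,low[2]=1,low[3]=?,low[4]=4,low[5]=2,low[6]=2,low[7]=?); scc=(scc[0]=?,scc[1]=?,scc[2]=?,scc[3]=?,scc[4]=0,scc[5]=?,scc[6]=?,scc[7]=?)
step 3: low=(low[0]=0,low[1]=1,low[2]=1,low[3]=?,low[4]=4,low[5]=2,low[6]=2,low[7]=?); scc=(scc[0]=?,scc[1]=?,scc[2]=?,scc[3]=?,scc[4]=0,scc[5]=?,scc[6]=?,scc[7]=?)
step 4: low=(low[0]=0,low[1]=1,low[2]=1,low[3]=?,low[4]=4,low[5]=1,low[6]=2,low[7]=?); scc=(scc[0]=?,scc[1]=?,scc[2]=?,scc[3]=?,scc[4]=0,scc[5]=?,scc[6]=?,scc[7]=?)
step 5: low=(low[0]=0,low[1]=1,low[2]=1,low[3]=?,low[4]=4,low[5]=1,low[6]=2,low[7]=5); scc=(scc[0]=?,scc[1]=?,scc[2]=?,scc[3]=?,scc[4]=0,scc[5]=?,scc[6]=?,scc[7]=?)
step 6: low=(low[0]=0,low[1]=1,low[2]=1,low[3]=?,low[4]=4,low[5]=1,low[6]=2,low[7]=5); scc=(scc[0]=?,scc[1]=1,scc[2]=1,scc[3]=?,scc[4]=0,scc[5]=1,scc[6]=1,scc[7]=1)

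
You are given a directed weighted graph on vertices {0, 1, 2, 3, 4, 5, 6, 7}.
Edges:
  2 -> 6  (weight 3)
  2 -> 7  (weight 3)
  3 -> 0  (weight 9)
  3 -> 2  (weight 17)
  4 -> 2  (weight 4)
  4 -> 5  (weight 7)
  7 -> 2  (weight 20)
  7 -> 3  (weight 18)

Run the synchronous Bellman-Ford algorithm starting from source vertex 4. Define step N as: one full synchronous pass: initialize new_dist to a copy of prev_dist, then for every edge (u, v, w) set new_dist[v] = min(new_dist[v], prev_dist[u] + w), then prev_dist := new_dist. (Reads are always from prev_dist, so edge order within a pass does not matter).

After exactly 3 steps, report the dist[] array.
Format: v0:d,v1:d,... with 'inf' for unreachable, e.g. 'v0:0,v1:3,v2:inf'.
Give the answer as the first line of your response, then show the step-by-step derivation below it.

v0:inf,v1:inf,v2:4,v3:25,v4:0,v5:7,v6:7,v7:7

step 1: dist = v0:inf,v1:inf,v2:4,v3:inf,v4:0,v5:7,v6:inf,v7:inf
step 2: dist = v0:inf,v1:inf,v2:4,v3:inf,v4:0,v5:7,v6:7,v7:7
step 3: dist = v0:inf,v1:inf,v2:4,v3:25,v4:0,v5:7,v6:7,v7:7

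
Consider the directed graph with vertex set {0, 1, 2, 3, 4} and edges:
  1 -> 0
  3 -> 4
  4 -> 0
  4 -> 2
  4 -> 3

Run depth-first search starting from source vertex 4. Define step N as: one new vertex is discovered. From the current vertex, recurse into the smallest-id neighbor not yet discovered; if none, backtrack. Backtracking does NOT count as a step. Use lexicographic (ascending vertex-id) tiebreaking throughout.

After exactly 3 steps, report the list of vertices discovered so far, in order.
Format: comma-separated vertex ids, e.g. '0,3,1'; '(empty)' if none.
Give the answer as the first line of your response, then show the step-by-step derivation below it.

4,0,2

step 1: discover 4; path=4; order=4
step 2: discover 0; path=4>0; order=4,0
step 3: discover 2; path=4>2; order=4,0,2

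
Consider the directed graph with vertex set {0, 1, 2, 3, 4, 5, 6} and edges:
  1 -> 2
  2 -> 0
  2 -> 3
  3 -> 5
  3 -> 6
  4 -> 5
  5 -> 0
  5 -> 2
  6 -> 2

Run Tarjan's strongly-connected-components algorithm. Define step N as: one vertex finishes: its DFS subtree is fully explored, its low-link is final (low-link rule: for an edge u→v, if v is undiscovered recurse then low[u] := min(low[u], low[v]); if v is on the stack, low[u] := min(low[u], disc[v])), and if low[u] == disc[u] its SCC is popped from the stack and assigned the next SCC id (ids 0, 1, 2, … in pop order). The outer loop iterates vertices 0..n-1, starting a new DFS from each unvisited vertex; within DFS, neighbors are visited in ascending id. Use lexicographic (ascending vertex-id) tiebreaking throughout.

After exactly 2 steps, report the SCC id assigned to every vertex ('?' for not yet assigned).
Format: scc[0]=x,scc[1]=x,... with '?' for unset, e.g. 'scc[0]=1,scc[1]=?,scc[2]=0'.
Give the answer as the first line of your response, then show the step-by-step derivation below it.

scc[0]=0,scc[1]=?,scc[2]=?,scc[3]=?,scc[4]=?,scc[5]=?,scc[6]=?

step 1: low=(low[0]=0,low[1]=?,low[2]=?,low[3]=?,low[4]=?,low[5]=?,low[6]=?); scc=(scc[0]=0,scc[1]=?,scc[2]=?,scc[3]=?,scc[4]=?,scc[5]=?,scc[6]=?)
step 2: low=(low[0]=0,low[1]=1,low[2]=2,low[3]=3,low[4]=?,low[5]=2,low[6]=?); scc=(scc[0]=0,scc[1]=?,scc[2]=?,scc[3]=?,scc[4]=?,scc[5]=?,scc[6]=?)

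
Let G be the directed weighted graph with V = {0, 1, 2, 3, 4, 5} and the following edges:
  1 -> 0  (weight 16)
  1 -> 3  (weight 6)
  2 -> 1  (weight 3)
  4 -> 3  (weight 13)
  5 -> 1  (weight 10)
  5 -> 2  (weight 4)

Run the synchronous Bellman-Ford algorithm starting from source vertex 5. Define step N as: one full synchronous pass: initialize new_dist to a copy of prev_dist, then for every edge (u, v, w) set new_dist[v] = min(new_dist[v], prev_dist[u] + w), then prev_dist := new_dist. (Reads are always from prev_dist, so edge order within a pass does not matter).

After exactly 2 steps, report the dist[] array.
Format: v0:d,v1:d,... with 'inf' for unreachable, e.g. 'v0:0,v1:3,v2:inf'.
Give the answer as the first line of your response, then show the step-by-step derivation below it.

v0:26,v1:7,v2:4,v3:16,v4:inf,v5:0

step 1: dist = v0:inf,v1:10,v2:4,v3:inf,v4:inf,v5:0
step 2: dist = v0:26,v1:7,v2:4,v3:16,v4:inf,v5:0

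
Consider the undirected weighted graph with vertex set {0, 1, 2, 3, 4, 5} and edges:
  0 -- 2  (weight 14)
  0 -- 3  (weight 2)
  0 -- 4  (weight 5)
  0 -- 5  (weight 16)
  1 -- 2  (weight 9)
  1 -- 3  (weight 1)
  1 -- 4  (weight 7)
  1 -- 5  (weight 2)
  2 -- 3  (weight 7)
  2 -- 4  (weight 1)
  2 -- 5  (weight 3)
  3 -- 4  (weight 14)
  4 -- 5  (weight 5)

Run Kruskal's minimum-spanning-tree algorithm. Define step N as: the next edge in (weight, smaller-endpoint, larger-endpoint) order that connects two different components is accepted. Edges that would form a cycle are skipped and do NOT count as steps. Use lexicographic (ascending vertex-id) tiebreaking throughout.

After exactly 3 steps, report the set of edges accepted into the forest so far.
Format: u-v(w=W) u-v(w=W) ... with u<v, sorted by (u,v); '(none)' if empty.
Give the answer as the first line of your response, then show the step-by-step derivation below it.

0-3(w=2) 1-3(w=1) 2-4(w=1)

step 1: add edge 1-3 (w=1); MST = {1-3(w=1)}
step 2: add edge 2-4 (w=1); MST = {1-3(w=1) 2-4(w=1)}
step 3: add edge 0-3 (w=2); MST = {0-3(w=2) 1-3(w=1) 2-4(w=1)}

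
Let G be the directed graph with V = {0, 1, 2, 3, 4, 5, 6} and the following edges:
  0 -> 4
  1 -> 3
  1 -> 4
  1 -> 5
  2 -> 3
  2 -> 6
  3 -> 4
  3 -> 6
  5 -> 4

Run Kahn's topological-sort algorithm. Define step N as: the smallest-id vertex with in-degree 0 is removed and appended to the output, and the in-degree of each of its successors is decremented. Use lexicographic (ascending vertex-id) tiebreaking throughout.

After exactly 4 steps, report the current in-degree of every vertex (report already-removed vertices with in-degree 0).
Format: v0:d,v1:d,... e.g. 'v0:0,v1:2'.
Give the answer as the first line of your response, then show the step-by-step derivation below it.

v0:0,v1:0,v2:0,v3:0,v4:1,v5:0,v6:0

step 1: output 0; order=[0]; indeg=(0,0,0,2,3,1,2)
step 2: output 1; order=[0,1]; indeg=(0,0,0,1,2,0,2)
step 3: output 2; order=[0,1,2]; indeg=(0,0,0,0,2,0,1)
step 4: output 3; order=[0,1,2,3]; indeg=(0,0,0,0,1,0,0)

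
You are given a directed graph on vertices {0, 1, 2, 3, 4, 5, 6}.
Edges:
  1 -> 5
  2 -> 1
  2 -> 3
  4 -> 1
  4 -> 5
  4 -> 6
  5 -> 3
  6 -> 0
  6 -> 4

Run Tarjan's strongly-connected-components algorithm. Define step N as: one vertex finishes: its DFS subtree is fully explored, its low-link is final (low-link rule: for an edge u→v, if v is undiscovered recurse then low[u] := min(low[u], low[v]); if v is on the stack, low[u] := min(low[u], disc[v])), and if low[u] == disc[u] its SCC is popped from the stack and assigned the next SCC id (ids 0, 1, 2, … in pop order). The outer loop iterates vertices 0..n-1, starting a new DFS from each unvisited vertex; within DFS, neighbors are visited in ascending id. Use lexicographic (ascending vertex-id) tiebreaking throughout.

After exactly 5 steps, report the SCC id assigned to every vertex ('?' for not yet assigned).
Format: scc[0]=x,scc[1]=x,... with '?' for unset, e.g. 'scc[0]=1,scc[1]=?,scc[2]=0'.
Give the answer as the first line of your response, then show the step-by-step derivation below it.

scc[0]=0,scc[1]=3,scc[2]=4,scc[3]=1,scc[4]=?,scc[5]=2,scc[6]=?

step 1: low=(low[0]=0,low[1]=?,low[2]=?,low[3]=?,low[4]=?,low[5]=?,low[6]=?); scc=(scc[0]=0,scc[1]=?,scc[2]=?,scc[3]=?,scc[4]=?,scc[5]=?,scc[6]=?)
step 2: low=(low[0]=0,low[1]=1,low[2]=?,low[3]=3,low[4]=?,low[5]=2,low[6]=?); scc=(scc[0]=0,scc[1]=?,scc[2]=?,scc[3]=1,scc[4]=?,scc[5]=?,scc[6]=?)
step 3: low=(low[0]=0,low[1]=1,low[2]=?,low[3]=3,low[4]=?,low[5]=2,low[6]=?); scc=(scc[0]=0,scc[1]=?,scc[2]=?,scc[3]=1,scc[4]=?,scc[5]=2,scc[6]=?)
step 4: low=(low[0]=0,low[1]=1,low[2]=?,low[3]=3,low[4]=?,low[5]=2,low[6]=?); scc=(scc[0]=0,scc[1]=3,scc[2]=?,scc[3]=1,scc[4]=?,scc[5]=2,scc[6]=?)
step 5: low=(low[0]=0,low[1]=1,low[2]=4,low[3]=3,low[4]=?,low[5]=2,low[6]=?); scc=(scc[0]=0,scc[1]=3,scc[2]=4,scc[3]=1,scc[4]=?,scc[5]=2,scc[6]=?)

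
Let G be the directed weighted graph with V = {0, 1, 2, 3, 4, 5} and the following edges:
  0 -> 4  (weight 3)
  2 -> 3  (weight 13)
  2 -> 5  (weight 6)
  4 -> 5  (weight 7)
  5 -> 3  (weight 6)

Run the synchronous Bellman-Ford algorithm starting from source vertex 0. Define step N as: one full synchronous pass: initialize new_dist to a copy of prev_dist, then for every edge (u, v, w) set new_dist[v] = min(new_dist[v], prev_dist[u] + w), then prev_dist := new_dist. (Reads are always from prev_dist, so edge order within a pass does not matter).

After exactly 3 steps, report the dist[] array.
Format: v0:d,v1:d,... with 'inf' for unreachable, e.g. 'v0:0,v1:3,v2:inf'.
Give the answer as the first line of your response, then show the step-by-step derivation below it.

v0:0,v1:inf,v2:inf,v3:16,v4:3,v5:10

step 1: dist = v0:0,v1:inf,v2:inf,v3:inf,v4:3,v5:inf
step 2: dist = v0:0,v1:inf,v2:inf,v3:inf,v4:3,v5:10
step 3: dist = v0:0,v1:inf,v2:inf,v3:16,v4:3,v5:10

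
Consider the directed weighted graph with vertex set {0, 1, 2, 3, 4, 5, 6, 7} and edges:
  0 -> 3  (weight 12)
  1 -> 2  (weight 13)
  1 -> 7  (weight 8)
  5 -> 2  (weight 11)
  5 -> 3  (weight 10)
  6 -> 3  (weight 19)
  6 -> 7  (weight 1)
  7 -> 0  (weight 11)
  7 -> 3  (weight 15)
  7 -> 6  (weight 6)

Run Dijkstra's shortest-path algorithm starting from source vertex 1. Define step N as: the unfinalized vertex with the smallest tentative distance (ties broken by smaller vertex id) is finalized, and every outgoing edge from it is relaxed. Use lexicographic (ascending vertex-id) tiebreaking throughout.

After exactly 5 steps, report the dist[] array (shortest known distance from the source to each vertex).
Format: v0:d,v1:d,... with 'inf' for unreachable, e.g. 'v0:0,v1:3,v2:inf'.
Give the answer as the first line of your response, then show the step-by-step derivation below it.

v0:19,v1:0,v2:13,v3:23,v4:inf,v5:inf,v6:14,v7:8

step 1: dist = v0:inf,v1:0,v2:13,v3:inf,v4:inf,v5:inf,v6:inf,v7:8
step 2: dist = v0:19,v1:0,v2:13,v3:23,v4:inf,v5:inf,v6:14,v7:8
step 3: dist = v0:19,v1:0,v2:13,v3:23,v4:inf,v5:inf,v6:14,v7:8
step 4: dist = v0:19,v1:0,v2:13,v3:23,v4:inf,v5:inf,v6:14,v7:8
step 5: dist = v0:19,v1:0,v2:13,v3:23,v4:inf,v5:inf,v6:14,v7:8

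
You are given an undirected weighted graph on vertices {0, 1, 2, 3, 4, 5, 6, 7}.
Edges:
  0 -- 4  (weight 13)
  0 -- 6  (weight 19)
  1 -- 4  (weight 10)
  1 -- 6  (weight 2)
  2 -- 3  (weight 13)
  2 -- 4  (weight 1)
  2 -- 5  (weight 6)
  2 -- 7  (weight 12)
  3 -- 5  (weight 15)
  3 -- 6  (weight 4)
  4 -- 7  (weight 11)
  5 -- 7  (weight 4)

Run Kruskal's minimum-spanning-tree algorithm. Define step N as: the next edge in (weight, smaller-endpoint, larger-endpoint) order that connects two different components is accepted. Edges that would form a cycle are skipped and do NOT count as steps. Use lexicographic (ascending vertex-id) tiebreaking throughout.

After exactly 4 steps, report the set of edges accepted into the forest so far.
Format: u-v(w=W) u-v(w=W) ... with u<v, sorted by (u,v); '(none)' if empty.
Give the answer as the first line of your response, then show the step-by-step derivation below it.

1-6(w=2) 2-4(w=1) 3-6(w=4) 5-7(w=4)

step 1: add edge 2-4 (w=1); MST = {2-4(w=1)}
step 2: add edge 1-6 (w=2); MST = {1-6(w=2) 2-4(w=1)}
step 3: add edge 3-6 (w=4); MST = {1-6(w=2) 2-4(w=1) 3-6(w=4)}
step 4: add edge 5-7 (w=4); MST = {1-6(w=2) 2-4(w=1) 3-6(w=4) 5-7(w=4)}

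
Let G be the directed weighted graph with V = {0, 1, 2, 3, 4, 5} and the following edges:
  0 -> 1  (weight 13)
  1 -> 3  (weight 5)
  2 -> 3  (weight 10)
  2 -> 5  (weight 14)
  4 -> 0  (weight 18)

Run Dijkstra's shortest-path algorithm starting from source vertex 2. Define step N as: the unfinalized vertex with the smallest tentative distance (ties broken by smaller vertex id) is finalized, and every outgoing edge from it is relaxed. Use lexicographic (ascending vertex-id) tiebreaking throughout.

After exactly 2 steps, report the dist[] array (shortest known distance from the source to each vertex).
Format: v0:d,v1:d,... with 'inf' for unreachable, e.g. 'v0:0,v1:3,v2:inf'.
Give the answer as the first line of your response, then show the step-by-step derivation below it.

v0:inf,v1:inf,v2:0,v3:10,v4:inf,v5:14

step 1: dist = v0:inf,v1:inf,v2:0,v3:10,v4:inf,v5:14
step 2: dist = v0:inf,v1:inf,v2:0,v3:10,v4:inf,v5:14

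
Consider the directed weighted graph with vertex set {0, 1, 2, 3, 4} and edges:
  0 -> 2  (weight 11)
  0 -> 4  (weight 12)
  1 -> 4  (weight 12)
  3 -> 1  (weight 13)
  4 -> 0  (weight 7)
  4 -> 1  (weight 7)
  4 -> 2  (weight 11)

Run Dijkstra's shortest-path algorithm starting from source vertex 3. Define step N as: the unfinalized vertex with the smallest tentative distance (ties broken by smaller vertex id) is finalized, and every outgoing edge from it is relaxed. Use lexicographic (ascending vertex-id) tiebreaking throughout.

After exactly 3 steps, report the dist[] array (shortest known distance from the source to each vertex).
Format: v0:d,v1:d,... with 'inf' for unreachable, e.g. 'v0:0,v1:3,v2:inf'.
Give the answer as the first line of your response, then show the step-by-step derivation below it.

v0:32,v1:13,v2:36,v3:0,v4:25

step 1: dist = v0:inf,v1:13,v2:inf,v3:0,v4:inf
step 2: dist = v0:inf,v1:13,v2:inf,v3:0,v4:25
step 3: dist = v0:32,v1:13,v2:36,v3:0,v4:25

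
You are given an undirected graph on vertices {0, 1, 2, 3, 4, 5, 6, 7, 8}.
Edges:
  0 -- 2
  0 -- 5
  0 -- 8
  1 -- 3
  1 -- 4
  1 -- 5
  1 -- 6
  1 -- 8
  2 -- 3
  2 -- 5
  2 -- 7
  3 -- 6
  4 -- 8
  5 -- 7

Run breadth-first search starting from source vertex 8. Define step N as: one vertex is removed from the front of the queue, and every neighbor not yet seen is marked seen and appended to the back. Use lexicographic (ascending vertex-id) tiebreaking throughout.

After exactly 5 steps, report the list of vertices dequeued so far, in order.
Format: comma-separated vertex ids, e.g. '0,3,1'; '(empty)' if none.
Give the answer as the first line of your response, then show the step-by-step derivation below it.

8,0,1,4,2

step 1: dequeue 8; queue=[0,1,4]; order=8
step 2: dequeue 0; queue=[1,4,2,5]; order=8,0
step 3: dequeue 1; queue=[4,2,5,3,6]; order=8,0,1
step 4: dequeue 4; queue=[2,5,3,6]; order=8,0,1,4
step 5: dequeue 2; queue=[5,3,6,7]; order=8,0,1,4,2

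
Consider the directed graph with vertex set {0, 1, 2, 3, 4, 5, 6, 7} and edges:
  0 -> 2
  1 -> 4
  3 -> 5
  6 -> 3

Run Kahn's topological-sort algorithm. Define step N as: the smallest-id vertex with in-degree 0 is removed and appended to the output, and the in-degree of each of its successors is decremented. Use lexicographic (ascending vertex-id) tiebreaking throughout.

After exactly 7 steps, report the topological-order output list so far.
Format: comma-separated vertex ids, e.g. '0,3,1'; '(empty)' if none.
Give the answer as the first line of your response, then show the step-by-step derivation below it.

0,1,2,4,6,3,5

step 1: output 0; order=[0]; indeg=(0,0,0,1,1,1,0,0)
step 2: output 1; order=[0,1]; indeg=(0,0,0,1,0,1,0,0)
step 3: output 2; order=[0,1,2]; indeg=(0,0,0,1,0,1,0,0)
step 4: output 4; order=[0,1,2,4]; indeg=(0,0,0,1,0,1,0,0)
step 5: output 6; order=[0,1,2,4,6]; indeg=(0,0,0,0,0,1,0,0)
step 6: output 3; order=[0,1,2,4,6,3]; indeg=(0,0,0,0,0,0,0,0)
step 7: output 5; order=[0,1,2,4,6,3,5]; indeg=(0,0,0,0,0,0,0,0)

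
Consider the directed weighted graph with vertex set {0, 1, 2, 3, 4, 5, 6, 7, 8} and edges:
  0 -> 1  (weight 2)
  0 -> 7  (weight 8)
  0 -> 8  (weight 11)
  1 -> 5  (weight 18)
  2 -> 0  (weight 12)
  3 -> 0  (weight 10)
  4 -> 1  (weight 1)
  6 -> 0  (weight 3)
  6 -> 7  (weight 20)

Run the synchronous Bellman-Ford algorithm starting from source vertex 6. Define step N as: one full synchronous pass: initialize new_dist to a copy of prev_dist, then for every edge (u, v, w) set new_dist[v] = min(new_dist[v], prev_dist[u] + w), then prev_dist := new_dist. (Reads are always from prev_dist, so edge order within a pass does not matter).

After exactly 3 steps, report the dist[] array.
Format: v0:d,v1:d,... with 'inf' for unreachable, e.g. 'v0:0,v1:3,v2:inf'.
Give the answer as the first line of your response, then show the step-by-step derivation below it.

v0:3,v1:5,v2:inf,v3:inf,v4:inf,v5:23,v6:0,v7:11,v8:14

step 1: dist = v0:3,v1:inf,v2:inf,v3:inf,v4:inf,v5:inf,v6:0,v7:20,v8:inf
step 2: dist = v0:3,v1:5,v2:inf,v3:inf,v4:inf,v5:inf,v6:0,v7:11,v8:14
step 3: dist = v0:3,v1:5,v2:inf,v3:inf,v4:inf,v5:23,v6:0,v7:11,v8:14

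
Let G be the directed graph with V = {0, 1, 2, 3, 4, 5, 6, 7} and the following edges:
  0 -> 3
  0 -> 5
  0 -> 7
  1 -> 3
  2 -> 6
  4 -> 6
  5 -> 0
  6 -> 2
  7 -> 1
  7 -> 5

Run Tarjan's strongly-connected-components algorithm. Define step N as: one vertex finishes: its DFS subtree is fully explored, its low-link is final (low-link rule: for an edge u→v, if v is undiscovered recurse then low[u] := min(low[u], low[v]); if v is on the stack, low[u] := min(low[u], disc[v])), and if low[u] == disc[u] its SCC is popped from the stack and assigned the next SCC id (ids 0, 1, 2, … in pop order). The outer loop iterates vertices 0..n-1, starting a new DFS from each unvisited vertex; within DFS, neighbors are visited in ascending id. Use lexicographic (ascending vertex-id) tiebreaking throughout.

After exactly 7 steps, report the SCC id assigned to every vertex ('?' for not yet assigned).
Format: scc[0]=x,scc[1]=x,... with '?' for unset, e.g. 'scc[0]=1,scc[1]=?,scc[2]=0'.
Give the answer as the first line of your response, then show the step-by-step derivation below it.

scc[0]=2,scc[1]=1,scc[2]=3,scc[3]=0,scc[4]=?,scc[5]=2,scc[6]=3,scc[7]=2

step 1: low=(low[0]=0,low[1]=?,low[2]=?,low[3]=1,low[4]=?,low[5]=?,low[6]=?,low[7]=?); scc=(scc[0]=?,scc[1]=?,scc[2]=?,scc[3]=0,scc[4]=?,scc[5]=?,scc[6]=?,scc[7]=?)
step 2: low=(low[0]=0,low[1]=?,low[2]=?,low[3]=1,low[4]=?,low[5]=0,low[6]=?,low[7]=?); scc=(scc[0]=?,scc[1]=?,scc[2]=?,scc[3]=0,scc[4]=?,scc[5]=?,scc[6]=?,scc[7]=?)
step 3: low=(low[0]=0,low[1]=4,low[2]=?,low[3]=1,low[4]=?,low[5]=0,low[6]=?,low[7]=3); scc=(scc[0]=?,scc[1]=1,scc[2]=?,scc[3]=0,scc[4]=?,scc[5]=?,scc[6]=?,scc[7]=?)
step 4: low=(low[0]=0,low[1]=4,low[2]=?,low[3]=1,low[4]=?,low[5]=0,low[6]=?,low[7]=2); scc=(scc[0]=?,scc[1]=1,scc[2]=?,scc[3]=0,scc[4]=?,scc[5]=?,scc[6]=?,scc[7]=?)
step 5: low=(low[0]=0,low[1]=4,low[2]=?,low[3]=1,low[4]=?,low[5]=0,low[6]=?,low[7]=2); scc=(scc[0]=2,scc[1]=1,scc[2]=?,scc[3]=0,scc[4]=?,scc[5]=2,scc[6]=?,scc[7]=2)
step 6: low=(low[0]=0,low[1]=4,low[2]=5,low[3]=1,low[4]=?,low[5]=0,low[6]=5,low[7]=2); scc=(scc[0]=2,scc[1]=1,scc[2]=?,scc[3]=0,scc[4]=?,scc[5]=2,scc[6]=?,scc[7]=2)
step 7: low=(low[0]=0,low[1]=4,low[2]=5,low[3]=1,low[4]=?,low[5]=0,low[6]=5,low[7]=2); scc=(scc[0]=2,scc[1]=1,scc[2]=3,scc[3]=0,scc[4]=?,scc[5]=2,scc[6]=3,scc[7]=2)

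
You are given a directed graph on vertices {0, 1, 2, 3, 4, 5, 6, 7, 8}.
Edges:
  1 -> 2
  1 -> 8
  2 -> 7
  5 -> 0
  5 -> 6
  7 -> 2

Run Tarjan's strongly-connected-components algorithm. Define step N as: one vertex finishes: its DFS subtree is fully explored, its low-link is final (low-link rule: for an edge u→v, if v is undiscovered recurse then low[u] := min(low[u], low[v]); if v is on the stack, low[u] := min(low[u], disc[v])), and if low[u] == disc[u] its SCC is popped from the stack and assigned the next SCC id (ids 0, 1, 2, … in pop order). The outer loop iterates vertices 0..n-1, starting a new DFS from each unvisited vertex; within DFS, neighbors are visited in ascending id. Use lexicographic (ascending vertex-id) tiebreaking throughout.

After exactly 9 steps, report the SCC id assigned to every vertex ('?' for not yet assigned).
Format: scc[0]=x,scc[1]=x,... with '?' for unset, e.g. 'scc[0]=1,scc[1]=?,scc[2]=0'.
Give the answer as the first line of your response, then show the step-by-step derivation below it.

scc[0]=0,scc[1]=3,scc[2]=1,scc[3]=4,scc[4]=5,scc[5]=7,scc[6]=6,scc[7]=1,scc[8]=2

step 1: low=(low[0]=0,low[1]=?,low[2]=?,low[3]=?,low[4]=?,low[5]=?,low[6]=?,low[7]=?,low[8]=?); scc=(scc[0]=0,scc[1]=?,scc[2]=?,scc[3]=?,scc[4]=?,scc[5]=?,scc[6]=?,scc[7]=?,scc[8]=?)
step 2: low=(low[0]=0,low[1]=1,low[2]=2,low[3]=?,low[4]=?,low[5]=?,low[6]=?,low[7]=2,low[8]=?); scc=(scc[0]=0,scc[1]=?,scc[2]=?,scc[3]=?,scc[4]=?,scc[5]=?,scc[6]=?,scc[7]=?,scc[8]=?)
step 3: low=(low[0]=0,low[1]=1,low[2]=2,low[3]=?,low[4]=?,low[5]=?,low[6]=?,low[7]=2,low[8]=?); scc=(scc[0]=0,scc[1]=?,scc[2]=1,scc[3]=?,scc[4]=?,scc[5]=?,scc[6]=?,scc[7]=1,scc[8]=?)
step 4: low=(low[0]=0,low[1]=1,low[2]=2,low[3]=?,low[4]=?,low[5]=?,low[6]=?,low[7]=2,low[8]=4); scc=(scc[0]=0,scc[1]=?,scc[2]=1,scc[3]=?,scc[4]=?,scc[5]=?,scc[6]=?,scc[7]=1,scc[8]=2)
step 5: low=(low[0]=0,low[1]=1,low[2]=2,low[3]=?,low[4]=?,low[5]=?,low[6]=?,low[7]=2,low[8]=4); scc=(scc[0]=0,scc[1]=3,scc[2]=1,scc[3]=?,scc[4]=?,scc[5]=?,scc[6]=?,scc[7]=1,scc[8]=2)
step 6: low=(low[0]=0,low[1]=1,low[2]=2,low[3]=5,low[4]=?,low[5]=?,low[6]=?,low[7]=2,low[8]=4); scc=(scc[0]=0,scc[1]=3,scc[2]=1,scc[3]=4,scc[4]=?,scc[5]=?,scc[6]=?,scc[7]=1,scc[8]=2)
step 7: low=(low[0]=0,low[1]=1,low[2]=2,low[3]=5,low[4]=6,low[5]=?,low[6]=?,low[7]=2,low[8]=4); scc=(scc[0]=0,scc[1]=3,scc[2]=1,scc[3]=4,scc[4]=5,scc[5]=?,scc[6]=?,scc[7]=1,scc[8]=2)
step 8: low=(low[0]=0,low[1]=1,low[2]=2,low[3]=5,low[4]=6,low[5]=7,low[6]=8,low[7]=2,low[8]=4); scc=(scc[0]=0,scc[1]=3,scc[2]=1,scc[3]=4,scc[4]=5,scc[5]=?,scc[6]=6,scc[7]=1,scc[8]=2)
step 9: low=(low[0]=0,low[1]=1,low[2]=2,low[3]=5,low[4]=6,low[5]=7,low[6]=8,low[7]=2,low[8]=4); scc=(scc[0]=0,scc[1]=3,scc[2]=1,scc[3]=4,scc[4]=5,scc[5]=7,scc[6]=6,scc[7]=1,scc[8]=2)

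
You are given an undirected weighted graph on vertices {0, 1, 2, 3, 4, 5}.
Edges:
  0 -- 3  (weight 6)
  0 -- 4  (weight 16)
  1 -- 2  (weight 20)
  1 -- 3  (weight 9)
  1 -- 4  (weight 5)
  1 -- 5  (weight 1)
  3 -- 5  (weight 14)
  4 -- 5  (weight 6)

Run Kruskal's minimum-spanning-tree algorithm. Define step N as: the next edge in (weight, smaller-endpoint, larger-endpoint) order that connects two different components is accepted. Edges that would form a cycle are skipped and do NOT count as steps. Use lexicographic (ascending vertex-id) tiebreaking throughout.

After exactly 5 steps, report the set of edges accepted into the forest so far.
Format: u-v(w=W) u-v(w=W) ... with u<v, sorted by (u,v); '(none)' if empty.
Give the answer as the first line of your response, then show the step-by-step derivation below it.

0-3(w=6) 1-2(w=20) 1-3(w=9) 1-4(w=5) 1-5(w=1)

step 1: add edge 1-5 (w=1); MST = {1-5(w=1)}
step 2: add edge 1-4 (w=5); MST = {1-4(w=5) 1-5(w=1)}
step 3: add edge 0-3 (w=6); MST = {0-3(w=6) 1-4(w=5) 1-5(w=1)}
step 4: add edge 1-3 (w=9); MST = {0-3(w=6) 1-3(w=9) 1-4(w=5) 1-5(w=1)}
step 5: add edge 1-2 (w=20); MST = {0-3(w=6) 1-2(w=20) 1-3(w=9) 1-4(w=5) 1-5(w=1)}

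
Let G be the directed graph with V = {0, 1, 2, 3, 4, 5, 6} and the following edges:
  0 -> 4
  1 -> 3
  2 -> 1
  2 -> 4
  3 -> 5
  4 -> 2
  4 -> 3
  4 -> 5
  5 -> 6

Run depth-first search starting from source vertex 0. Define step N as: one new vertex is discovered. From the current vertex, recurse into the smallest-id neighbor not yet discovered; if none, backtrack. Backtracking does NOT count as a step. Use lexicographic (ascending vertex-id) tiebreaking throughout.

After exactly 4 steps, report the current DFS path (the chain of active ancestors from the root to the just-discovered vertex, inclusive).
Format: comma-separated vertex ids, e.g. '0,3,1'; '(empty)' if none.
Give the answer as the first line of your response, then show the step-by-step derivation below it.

0,4,2,1

step 1: discover 0; path=0; order=0
step 2: discover 4; path=0>4; order=0,4
step 3: discover 2; path=0>4>2; order=0,4,2
step 4: discover 1; path=0>4>2>1; order=0,4,2,1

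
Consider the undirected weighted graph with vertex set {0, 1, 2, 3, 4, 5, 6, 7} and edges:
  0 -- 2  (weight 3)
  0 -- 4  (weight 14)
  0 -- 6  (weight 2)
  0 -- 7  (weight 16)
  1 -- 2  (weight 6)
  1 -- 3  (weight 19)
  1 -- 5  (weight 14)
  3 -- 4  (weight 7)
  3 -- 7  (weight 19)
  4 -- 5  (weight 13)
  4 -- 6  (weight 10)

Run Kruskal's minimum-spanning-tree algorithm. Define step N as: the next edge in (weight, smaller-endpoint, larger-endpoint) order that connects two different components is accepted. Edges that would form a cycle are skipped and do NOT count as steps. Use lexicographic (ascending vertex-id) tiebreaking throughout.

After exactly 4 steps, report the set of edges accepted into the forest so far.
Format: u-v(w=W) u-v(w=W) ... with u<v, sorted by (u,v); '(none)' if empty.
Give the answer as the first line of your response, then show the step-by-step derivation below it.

0-2(w=3) 0-6(w=2) 1-2(w=6) 3-4(w=7)

step 1: add edge 0-6 (w=2); MST = {0-6(w=2)}
step 2: add edge 0-2 (w=3); MST = {0-2(w=3) 0-6(w=2)}
step 3: add edge 1-2 (w=6); MST = {0-2(w=3) 0-6(w=2) 1-2(w=6)}
step 4: add edge 3-4 (w=7); MST = {0-2(w=3) 0-6(w=2) 1-2(w=6) 3-4(w=7)}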